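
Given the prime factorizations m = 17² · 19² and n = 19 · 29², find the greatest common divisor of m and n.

min exponent per shared prime: 19 = 19

19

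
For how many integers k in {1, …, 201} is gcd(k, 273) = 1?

107

273 = 3·7·13. Inclusion–exclusion on these primes:
201 − ⌊201/3⌋ − ⌊201/7⌋ − ⌊201/13⌋ + ⌊201/21⌋ + ⌊201/39⌋ + ⌊201/91⌋ − ⌊201/273⌋ = 107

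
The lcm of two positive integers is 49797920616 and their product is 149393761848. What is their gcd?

From gcd × lcm = pq: gcd = 149393761848 / 49797920616 = 3.

3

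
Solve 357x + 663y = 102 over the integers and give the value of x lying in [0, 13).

Reduce mod 663: 357x ≡ 102 (mod 663). With g = gcd(357, 663) = 51 dividing 102, divide through: 7x ≡ 2 (mod 13).
Since gcd(7, 13) = 1, x ≡ 2·(7)⁻¹ ≡ 4 (mod 13). Smallest non-negative: 4.

4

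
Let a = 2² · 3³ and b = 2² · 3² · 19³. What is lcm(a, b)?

max exponent per prime: 2² · 3³ · 19³ = 740772

740772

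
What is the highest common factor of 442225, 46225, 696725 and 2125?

gcd(442225, 46225): 442225 = 9·46225 + 26200; 46225 = 1·26200 + 20025; 26200 = 1·20025 + 6175; 20025 = 3·6175 + 1500; 6175 = 4·1500 + 175; 1500 = 8·175 + 100; 175 = 1·100 + 75; 100 = 1·75 + 25; 75 = 3·25 + 0 → 25
gcd(25, 696725): 696725 = 27869·25 + 0 → 25
gcd(25, 2125): 2125 = 85·25 + 0 → 25

25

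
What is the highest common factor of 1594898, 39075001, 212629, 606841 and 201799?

gcd(1594898, 39075001): 39075001 = 24·1594898 + 797449; 1594898 = 2·797449 + 0 → 797449
gcd(797449, 212629): 797449 = 3·212629 + 159562; 212629 = 1·159562 + 53067; 159562 = 3·53067 + 361; 53067 = 147·361 + 0 → 361
gcd(361, 606841): 606841 = 1681·361 + 0 → 361
gcd(361, 201799): 201799 = 559·361 + 0 → 361

361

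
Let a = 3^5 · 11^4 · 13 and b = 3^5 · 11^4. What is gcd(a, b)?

min exponent per shared prime: 3^5 · 11^4 = 3557763

3557763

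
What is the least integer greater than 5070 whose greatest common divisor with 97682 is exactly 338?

gcd(k, 97682) = 338 forces 338 | k; write k = 338s. Then gcd(338s, 338·289) = 338·gcd(s, 289), so need gcd(s, 289) = 1.
338s > 5070 gives s ≥ 16. The least s ≥ 16 coprime to 289 is 16, so k = 338·16 = 5408.

5408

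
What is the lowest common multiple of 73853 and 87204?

73853 = 13² · 19 · 23; 87204 = 2² · 3 · 13² · 43
max exponents: 2² · 3 · 13² · 19 · 23 · 43 = 38108148

38108148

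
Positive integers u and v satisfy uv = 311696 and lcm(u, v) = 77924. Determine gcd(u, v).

From gcd × lcm = uv: gcd = 311696 / 77924 = 4.

4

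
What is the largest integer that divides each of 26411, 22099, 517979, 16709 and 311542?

539

gcd(26411, 22099): 26411 = 1·22099 + 4312; 22099 = 5·4312 + 539; 4312 = 8·539 + 0 → 539
gcd(539, 517979): 517979 = 961·539 + 0 → 539
gcd(539, 16709): 16709 = 31·539 + 0 → 539
gcd(539, 311542): 311542 = 578·539 + 0 → 539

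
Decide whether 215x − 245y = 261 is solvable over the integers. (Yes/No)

By Bézout, 215x − 245y = 261 has integer solutions iff gcd(215, 245) | 261.
Euclid: 245 = 1·215 + 30; 215 = 7·30 + 5; 30 = 6·5 + 0. gcd = 5; 261 mod 5 = 1. No.

No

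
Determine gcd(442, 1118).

442 = 2 · 13 · 17
1118 = 2 · 13 · 43
Common: 2 · 13 = 26

26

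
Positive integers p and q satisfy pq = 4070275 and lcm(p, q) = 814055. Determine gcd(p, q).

From gcd × lcm = pq: gcd = 4070275 / 814055 = 5.

5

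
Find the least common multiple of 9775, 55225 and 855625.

9775 = 5² · 17 · 23; 55225 = 5² · 47²; 855625 = 5⁴ · 37²
lcm takes max exponent of each prime: 5⁴ · 17 · 23 · 37² · 47² = 739019569375

739019569375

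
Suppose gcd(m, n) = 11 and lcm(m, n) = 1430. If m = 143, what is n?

Using mn = gcd(m,n)·lcm(m,n) = 11·1430 = 15730, we get n = 15730/143 = 110.

110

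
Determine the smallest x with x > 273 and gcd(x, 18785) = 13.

Multiples of 13 above 273: 13·22, 13·23, … . Need the cofactor coprime to 18785/13 = 1445.
Checking s = 22, 23, … the first with gcd(s, 1445) = 1 is s = 22, giving 286.

286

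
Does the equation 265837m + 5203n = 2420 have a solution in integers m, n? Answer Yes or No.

Yes

gcd(265837, 5203): 265837 = 51·5203 + 484; 5203 = 10·484 + 363; 484 = 1·363 + 121; 363 = 3·121 + 0 → 121
121 divides 2420, so a solution exists.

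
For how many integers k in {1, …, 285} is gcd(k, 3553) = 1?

Prime factors of 3553: 11, 17, 19. Count integers ≤ 285 divisible by none of them.
By inclusion–exclusion: 285 − ⌊285/11⌋ − ⌊285/17⌋ − ⌊285/19⌋ + ⌊285/187⌋ + ⌊285/209⌋ + ⌊285/323⌋ − ⌊285/3553⌋ = 231.

231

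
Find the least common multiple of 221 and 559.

221 = 13 · 17; 559 = 13 · 43
max exponents: 13 · 17 · 43 = 9503

9503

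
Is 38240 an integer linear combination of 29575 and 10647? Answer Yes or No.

By Bézout, 29575x + 10647y = 38240 has integer solutions iff gcd(29575, 10647) | 38240.
Euclid: 29575 = 2·10647 + 8281; 10647 = 1·8281 + 2366; 8281 = 3·2366 + 1183; 2366 = 2·1183 + 0. gcd = 1183; 38240 mod 1183 = 384. No.

No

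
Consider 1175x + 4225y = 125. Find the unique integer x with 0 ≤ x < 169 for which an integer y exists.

90

gcd(1175, 4225) = 25 (Euclid: 4225 = 3·1175 + 700; 1175 = 1·700 + 475; 700 = 1·475 + 225; 475 = 2·225 + 25; 225 = 9·25 + 0), and 25 | 125.
Extended Euclid: 1175·(18) + 4225·(-5) = 25. Scale by 5: x₀ = 90.
General solution x = x₀ + 169t; reducing mod 169 gives x = 90 (and y = -25).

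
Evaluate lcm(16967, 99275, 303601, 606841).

16967 = 19² · 47; 99275 = 5² · 11 · 19²; 303601 = 19² · 29²; 606841 = 19² · 41²
lcm takes max exponent of each prime: 5² · 11 · 19² · 29² · 41² · 47 = 6596316156925

6596316156925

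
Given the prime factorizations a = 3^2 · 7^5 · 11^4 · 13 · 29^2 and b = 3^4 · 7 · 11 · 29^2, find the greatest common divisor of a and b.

582813

min exponent per shared prime: 3^2 · 7 · 11 · 29^2 = 582813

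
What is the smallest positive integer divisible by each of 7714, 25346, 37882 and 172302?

473837564382

7714 = 2 · 7 · 19 · 29; 25346 = 2 · 19 · 23 · 29; 37882 = 2 · 13 · 31 · 47; 172302 = 2 · 3 · 13 · 47²
lcm takes max exponent of each prime: 2 · 3 · 7 · 13 · 19 · 23 · 29 · 31 · 47² = 473837564382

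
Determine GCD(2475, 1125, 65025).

225

gcd(2475, 1125): 2475 = 2·1125 + 225; 1125 = 5·225 + 0 → 225
gcd(225, 65025): 65025 = 289·225 + 0 → 225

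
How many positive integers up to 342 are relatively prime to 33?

Prime factors of 33: 3, 11. Count integers ≤ 342 divisible by none of them.
By inclusion–exclusion: 342 − ⌊342/3⌋ − ⌊342/11⌋ + ⌊342/33⌋ = 207.

207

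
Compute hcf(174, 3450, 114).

6

gcd(174, 3450): 3450 = 19·174 + 144; 174 = 1·144 + 30; 144 = 4·30 + 24; 30 = 1·24 + 6; 24 = 4·6 + 0 → 6
gcd(6, 114): 114 = 19·6 + 0 → 6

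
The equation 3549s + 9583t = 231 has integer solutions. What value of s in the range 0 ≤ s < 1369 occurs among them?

478

Euclid: 9583 = 2·3549 + 2485; 3549 = 1·2485 + 1064; 2485 = 2·1064 + 357; 1064 = 2·357 + 350; 357 = 1·350 + 7; 350 = 50·7 + 0 → gcd = 7; 231 = 7·33.
Back-substitution yields 3549·(-27) + 9583·(10) = 7, so one solution is s = -27·33 = -891, t = 10·33 = 330.
Solutions in s differ by 9583/7 = 1369; the one in [0, 1369) is -891 mod 1369 = 478.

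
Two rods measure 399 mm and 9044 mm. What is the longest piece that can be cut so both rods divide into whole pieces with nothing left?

399 = 3 · 7 · 19
9044 = 2² · 7 · 17 · 19
Common: 7 · 19 = 133

133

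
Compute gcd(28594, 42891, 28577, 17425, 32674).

17

gcd(28594, 42891): 42891 = 1·28594 + 14297; 28594 = 2·14297 + 0 → 14297
gcd(14297, 28577): 28577 = 1·14297 + 14280; 14297 = 1·14280 + 17; 14280 = 840·17 + 0 → 17
gcd(17, 17425): 17425 = 1025·17 + 0 → 17
gcd(17, 32674): 32674 = 1922·17 + 0 → 17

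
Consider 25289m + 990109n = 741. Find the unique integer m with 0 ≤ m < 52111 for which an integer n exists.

gcd(25289, 990109) = 19 (Euclid: 990109 = 39·25289 + 3838; 25289 = 6·3838 + 2261; 3838 = 1·2261 + 1577; 2261 = 1·1577 + 684; 1577 = 2·684 + 209; 684 = 3·209 + 57; 209 = 3·57 + 38; 57 = 1·38 + 19; 38 = 2·19 + 0), and 19 | 741.
Extended Euclid: 25289·(18832) + 990109·(-481) = 19. Scale by 39: m₀ = 734448.
General solution m = m₀ + 52111t; reducing mod 52111 gives m = 4894 (and n = -125).

4894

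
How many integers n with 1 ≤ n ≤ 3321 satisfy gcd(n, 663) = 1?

1924

663 = 3·13·17. Inclusion–exclusion on these primes:
3321 − ⌊3321/3⌋ − ⌊3321/13⌋ − ⌊3321/17⌋ + ⌊3321/39⌋ + ⌊3321/51⌋ + ⌊3321/221⌋ − ⌊3321/663⌋ = 1924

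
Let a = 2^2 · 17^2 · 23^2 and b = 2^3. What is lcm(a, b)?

max exponent per prime: 2^3 · 17^2 · 23^2 = 1223048

1223048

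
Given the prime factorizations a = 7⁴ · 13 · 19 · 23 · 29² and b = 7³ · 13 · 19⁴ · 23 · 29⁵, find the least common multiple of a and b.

max exponent per prime: 7⁴ · 13 · 19⁴ · 23 · 29⁵ = 1918968039880890271

1918968039880890271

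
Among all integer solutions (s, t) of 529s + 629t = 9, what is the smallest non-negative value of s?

132

Reduce mod 629: 529s ≡ 9 (mod 629). With g = gcd(529, 629) = 1 dividing 9, divide through: 529s ≡ 9 (mod 629).
Since gcd(529, 629) = 1, s ≡ 9·(529)⁻¹ ≡ 132 (mod 629). Smallest non-negative: 132.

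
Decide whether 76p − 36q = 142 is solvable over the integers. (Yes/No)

No

By Bézout, 76p − 36q = 142 has integer solutions iff gcd(76, 36) | 142.
Euclid: 76 = 2·36 + 4; 36 = 9·4 + 0. gcd = 4; 142 mod 4 = 2. No.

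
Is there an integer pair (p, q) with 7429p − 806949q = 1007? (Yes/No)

By Bézout, 7429p − 806949q = 1007 has integer solutions iff gcd(7429, 806949) | 1007.
Euclid: 806949 = 108·7429 + 4617; 7429 = 1·4617 + 2812; 4617 = 1·2812 + 1805; 2812 = 1·1805 + 1007; 1805 = 1·1007 + 798; 1007 = 1·798 + 209; 798 = 3·209 + 171; 209 = 1·171 + 38; 171 = 4·38 + 19; 38 = 2·19 + 0. gcd = 19; 1007 mod 19 = 0. Yes.

Yes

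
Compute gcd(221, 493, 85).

221 = 13 · 17; 493 = 17 · 29; 85 = 5 · 17
gcd takes min exponent of each prime: 17 = 17

17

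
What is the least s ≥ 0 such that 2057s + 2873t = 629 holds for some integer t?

gcd(2057, 2873) = 17 (Euclid: 2873 = 1·2057 + 816; 2057 = 2·816 + 425; 816 = 1·425 + 391; 425 = 1·391 + 34; 391 = 11·34 + 17; 34 = 2·17 + 0), and 17 | 629.
Extended Euclid: 2057·(-81) + 2873·(58) = 17. Scale by 37: s₀ = -2997.
General solution s = s₀ + 169k; reducing mod 169 gives s = 45 (and t = -32).

45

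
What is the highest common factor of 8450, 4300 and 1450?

50

gcd(8450, 4300): 8450 = 1·4300 + 4150; 4300 = 1·4150 + 150; 4150 = 27·150 + 100; 150 = 1·100 + 50; 100 = 2·50 + 0 → 50
gcd(50, 1450): 1450 = 29·50 + 0 → 50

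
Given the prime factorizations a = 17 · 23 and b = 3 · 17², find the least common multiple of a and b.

max exponent per prime: 3 · 17² · 23 = 19941

19941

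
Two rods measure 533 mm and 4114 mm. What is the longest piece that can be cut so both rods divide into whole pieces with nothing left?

1

Euclid: 4114 = 7·533 + 383; 533 = 1·383 + 150; 383 = 2·150 + 83; 150 = 1·83 + 67; 83 = 1·67 + 16; 67 = 4·16 + 3; 16 = 5·3 + 1; 3 = 3·1 + 0. Last nonzero remainder: 1.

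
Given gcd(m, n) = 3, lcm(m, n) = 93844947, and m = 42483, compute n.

6627

Using mn = gcd(m,n)·lcm(m,n) = 3·93844947 = 281534841, we get n = 281534841/42483 = 6627.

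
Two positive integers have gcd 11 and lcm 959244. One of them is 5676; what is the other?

p·q = gcd·lcm = 11·959244 = 10551684, so q = 10551684/5676 = 1859.

1859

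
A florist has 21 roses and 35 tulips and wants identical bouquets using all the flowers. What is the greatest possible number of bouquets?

21 = 3 · 7
35 = 5 · 7
Common: 7 = 7

7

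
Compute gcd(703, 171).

19

703 = 19 · 37
171 = 3² · 19
Common: 19 = 19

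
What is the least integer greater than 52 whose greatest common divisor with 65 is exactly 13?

Multiples of 13 above 52: 13·5, 13·6, … . Need the cofactor coprime to 65/13 = 5.
Checking s = 5, 6, … the first with gcd(s, 5) = 1 is s = 6, giving 78.

78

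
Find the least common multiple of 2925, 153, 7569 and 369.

1714567725

2925 = 3² · 5² · 13; 153 = 3² · 17; 7569 = 3² · 29²; 369 = 3² · 41
lcm takes max exponent of each prime: 3² · 5² · 13 · 17 · 29² · 41 = 1714567725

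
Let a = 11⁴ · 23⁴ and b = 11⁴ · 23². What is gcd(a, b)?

7745089

min exponent per shared prime: 11⁴ · 23² = 7745089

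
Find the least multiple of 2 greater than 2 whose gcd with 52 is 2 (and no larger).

52 = 2·26. Any t with gcd(t, 52) = 2 is a multiple of 2, say 2s, with s coprime to 26.
Need s > 2/2, so s ≥ 2. First s ≥ 2 with gcd(s, 26) = 1 is s = 3. Thus t = 2·3 = 6.

6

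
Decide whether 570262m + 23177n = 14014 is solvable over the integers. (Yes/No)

Yes

By Bézout, 570262m + 23177n = 14014 has integer solutions iff gcd(570262, 23177) | 14014.
Euclid: 570262 = 24·23177 + 14014; 23177 = 1·14014 + 9163; 14014 = 1·9163 + 4851; 9163 = 1·4851 + 4312; 4851 = 1·4312 + 539; 4312 = 8·539 + 0. gcd = 539; 14014 mod 539 = 0. Yes.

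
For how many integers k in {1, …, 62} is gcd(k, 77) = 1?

Prime factors of 77: 7, 11. Count integers ≤ 62 divisible by none of them.
By inclusion–exclusion: 62 − ⌊62/7⌋ − ⌊62/11⌋ + ⌊62/77⌋ = 49.

49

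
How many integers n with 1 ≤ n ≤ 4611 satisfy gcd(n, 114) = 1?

1456

Prime factors of 114: 2, 3, 19. Count integers ≤ 4611 divisible by none of them.
By inclusion–exclusion: 4611 − ⌊4611/2⌋ − ⌊4611/3⌋ − ⌊4611/19⌋ + ⌊4611/6⌋ + ⌊4611/38⌋ + ⌊4611/57⌋ − ⌊4611/114⌋ = 1456.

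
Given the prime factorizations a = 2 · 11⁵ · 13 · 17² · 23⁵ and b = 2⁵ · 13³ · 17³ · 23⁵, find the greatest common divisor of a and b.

48362681302

min exponent per shared prime: 2 · 13 · 17² · 23⁵ = 48362681302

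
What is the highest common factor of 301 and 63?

301 = 7 · 43
63 = 3² · 7
Common: 7 = 7

7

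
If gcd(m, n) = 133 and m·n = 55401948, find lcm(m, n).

Since gcd(m,n)·lcm(m,n) = mn, lcm = 55401948/133 = 416556.

416556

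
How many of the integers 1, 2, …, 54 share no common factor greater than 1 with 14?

23

Prime factors of 14: 2, 7. Count integers ≤ 54 divisible by none of them.
By inclusion–exclusion: 54 − ⌊54/2⌋ − ⌊54/7⌋ + ⌊54/14⌋ = 23.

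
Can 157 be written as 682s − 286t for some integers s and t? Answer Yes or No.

No

gcd(682, 286): 682 = 2·286 + 110; 286 = 2·110 + 66; 110 = 1·66 + 44; 66 = 1·44 + 22; 44 = 2·22 + 0 → 22
22 does not divide 157, so a solution does not exist.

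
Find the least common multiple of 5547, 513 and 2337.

5547 = 3 · 43²; 513 = 3³ · 19; 2337 = 3 · 19 · 41
lcm takes max exponent of each prime: 3³ · 19 · 41 · 43² = 38890017

38890017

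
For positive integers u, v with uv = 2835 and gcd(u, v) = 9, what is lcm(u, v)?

315

For any two positive integers, gcd × lcm equals their product. Hence lcm = 2835 / 9 = 315.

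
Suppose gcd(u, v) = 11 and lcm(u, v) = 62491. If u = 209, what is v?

Using uv = gcd(u,v)·lcm(u,v) = 11·62491 = 687401, we get v = 687401/209 = 3289.

3289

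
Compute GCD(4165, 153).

Euclid: 4165 = 27·153 + 34; 153 = 4·34 + 17; 34 = 2·17 + 0. Last nonzero remainder: 17.

17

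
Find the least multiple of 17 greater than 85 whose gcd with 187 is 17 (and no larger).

187 = 17·11. Any m with gcd(m, 187) = 17 is a multiple of 17, say 17s, with s coprime to 11.
Need s > 85/17, so s ≥ 6. First s ≥ 6 with gcd(s, 11) = 1 is s = 6. Thus m = 17·6 = 102.

102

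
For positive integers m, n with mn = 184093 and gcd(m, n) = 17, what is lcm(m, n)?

gcd·lcm = product, so lcm = 184093/17 = 10829.

10829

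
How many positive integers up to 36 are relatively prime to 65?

27

65 = 5·13. Inclusion–exclusion on these primes:
36 − ⌊36/5⌋ − ⌊36/13⌋ + ⌊36/65⌋ = 27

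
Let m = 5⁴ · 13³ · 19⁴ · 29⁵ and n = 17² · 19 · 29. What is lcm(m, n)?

1060748216728339660625

max exponent per prime: 5⁴ · 13³ · 17² · 19⁴ · 29⁵ = 1060748216728339660625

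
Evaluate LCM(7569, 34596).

7569 = 3² · 29²; 34596 = 2² · 3² · 31²
max exponents: 2² · 3² · 29² · 31² = 29095236

29095236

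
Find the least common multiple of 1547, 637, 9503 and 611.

21885409

1547 = 7 · 13 · 17; 637 = 7² · 13; 9503 = 13 · 17 · 43; 611 = 13 · 47
lcm takes max exponent of each prime: 7² · 13 · 17 · 43 · 47 = 21885409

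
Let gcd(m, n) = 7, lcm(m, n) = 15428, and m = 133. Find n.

812

m·n = gcd·lcm = 7·15428 = 107996, so n = 107996/133 = 812.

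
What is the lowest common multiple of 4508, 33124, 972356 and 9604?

lcm(4508, 33124) = 4508·33124/gcd = 149322992/196 = 761852
lcm(761852, 972356) = 761852·972356/gcd = 740791363312/196 = 3779547772
lcm(3779547772, 9604) = 3779547772·9604/gcd = 36298776802288/196 = 185197840828

185197840828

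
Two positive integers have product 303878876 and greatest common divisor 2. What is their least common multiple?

For any two positive integers, gcd × lcm equals their product. Hence lcm = 303878876 / 2 = 151939438.

151939438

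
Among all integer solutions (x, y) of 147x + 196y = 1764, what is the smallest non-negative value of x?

0

gcd(147, 196) = 49 (Euclid: 196 = 1·147 + 49; 147 = 3·49 + 0), and 49 | 1764.
Extended Euclid: 147·(-1) + 196·(1) = 49. Scale by 36: x₀ = -36.
General solution x = x₀ + 4t; reducing mod 4 gives x = 0 (and y = 9).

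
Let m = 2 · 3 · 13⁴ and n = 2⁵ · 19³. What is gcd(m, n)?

min exponent per shared prime: 2 = 2

2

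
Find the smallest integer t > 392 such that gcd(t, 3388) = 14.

406

3388 = 14·242. Any t with gcd(t, 3388) = 14 is a multiple of 14, say 14s, with s coprime to 242.
Need s > 392/14, so s ≥ 29. First s ≥ 29 with gcd(s, 242) = 1 is s = 29. Thus t = 14·29 = 406.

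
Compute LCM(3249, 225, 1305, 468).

122487300

3249 = 3² · 19²; 225 = 3² · 5²; 1305 = 3² · 5 · 29; 468 = 2² · 3² · 13
lcm takes max exponent of each prime: 2² · 3² · 5² · 13 · 19² · 29 = 122487300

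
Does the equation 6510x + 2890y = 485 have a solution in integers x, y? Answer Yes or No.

gcd(6510, 2890): 6510 = 2·2890 + 730; 2890 = 3·730 + 700; 730 = 1·700 + 30; 700 = 23·30 + 10; 30 = 3·10 + 0 → 10
10 does not divide 485, so a solution does not exist.

No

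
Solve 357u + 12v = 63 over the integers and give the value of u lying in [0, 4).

Reduce mod 12: 357u ≡ 63 (mod 12). With g = gcd(357, 12) = 3 dividing 63, divide through: 119u ≡ 21 (mod 4).
Since gcd(119, 4) = 1, u ≡ 21·(119)⁻¹ ≡ 3 (mod 4). Smallest non-negative: 3.

3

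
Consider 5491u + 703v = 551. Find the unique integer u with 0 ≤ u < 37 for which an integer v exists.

17

Euclid: 5491 = 7·703 + 570; 703 = 1·570 + 133; 570 = 4·133 + 38; 133 = 3·38 + 19; 38 = 2·19 + 0 → gcd = 19; 551 = 19·29.
Back-substitution yields 5491·(-16) + 703·(125) = 19, so one solution is u = -16·29 = -464, v = 125·29 = 3625.
Solutions in u differ by 703/19 = 37; the one in [0, 37) is -464 mod 37 = 17.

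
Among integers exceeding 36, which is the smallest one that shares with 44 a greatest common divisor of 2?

38

44 = 2·22. Any t with gcd(t, 44) = 2 is a multiple of 2, say 2s, with s coprime to 22.
Need s > 36/2, so s ≥ 19. First s ≥ 19 with gcd(s, 22) = 1 is s = 19. Thus t = 2·19 = 38.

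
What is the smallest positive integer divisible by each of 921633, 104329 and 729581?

538297264677

921633 = 3 · 19² · 23 · 37; 104329 = 17² · 19²; 729581 = 19² · 43 · 47
lcm takes max exponent of each prime: 3 · 17² · 19² · 23 · 37 · 43 · 47 = 538297264677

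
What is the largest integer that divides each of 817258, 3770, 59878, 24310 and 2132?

26

gcd(817258, 3770): 817258 = 216·3770 + 2938; 3770 = 1·2938 + 832; 2938 = 3·832 + 442; 832 = 1·442 + 390; 442 = 1·390 + 52; 390 = 7·52 + 26; 52 = 2·26 + 0 → 26
gcd(26, 59878): 59878 = 2303·26 + 0 → 26
gcd(26, 24310): 24310 = 935·26 + 0 → 26
gcd(26, 2132): 2132 = 82·26 + 0 → 26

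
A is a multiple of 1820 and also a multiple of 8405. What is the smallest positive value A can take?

1820 = 2² · 5 · 7 · 13; 8405 = 5 · 41²
max exponents: 2² · 5 · 7 · 13 · 41² = 3059420

3059420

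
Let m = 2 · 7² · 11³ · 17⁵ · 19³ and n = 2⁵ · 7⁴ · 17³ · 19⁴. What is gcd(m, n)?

min exponent per shared prime: 2 · 7² · 17³ · 19³ = 3302430166

3302430166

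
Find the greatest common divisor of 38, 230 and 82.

2

gcd(38, 230): 230 = 6·38 + 2; 38 = 19·2 + 0 → 2
gcd(2, 82): 82 = 41·2 + 0 → 2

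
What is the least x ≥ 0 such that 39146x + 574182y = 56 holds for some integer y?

94108

Reduce mod 574182: 39146x ≡ 56 (mod 574182). With g = gcd(39146, 574182) = 2 dividing 56, divide through: 19573x ≡ 28 (mod 287091).
Since gcd(19573, 287091) = 1, x ≡ 28·(19573)⁻¹ ≡ 94108 (mod 287091). Smallest non-negative: 94108.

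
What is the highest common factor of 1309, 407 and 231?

11

1309 = 7 · 11 · 17; 407 = 11 · 37; 231 = 3 · 7 · 11
gcd takes min exponent of each prime: 11 = 11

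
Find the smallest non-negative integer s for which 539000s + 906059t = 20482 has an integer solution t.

Euclid: 906059 = 1·539000 + 367059; 539000 = 1·367059 + 171941; 367059 = 2·171941 + 23177; 171941 = 7·23177 + 9702; 23177 = 2·9702 + 3773; 9702 = 2·3773 + 2156; 3773 = 1·2156 + 1617; 2156 = 1·1617 + 539; 1617 = 3·539 + 0 → gcd = 539; 20482 = 539·38.
Back-substitution yields 539000·(469) + 906059·(-279) = 539, so one solution is s = 469·38 = 17822, t = -279·38 = -10602.
Solutions in s differ by 906059/539 = 1681; the one in [0, 1681) is 17822 mod 1681 = 1012.

1012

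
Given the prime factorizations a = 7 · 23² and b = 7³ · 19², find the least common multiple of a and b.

65502367

max exponent per prime: 7³ · 19² · 23² = 65502367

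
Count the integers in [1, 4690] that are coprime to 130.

1732

Prime factors of 130: 2, 5, 13. Count integers ≤ 4690 divisible by none of them.
By inclusion–exclusion: 4690 − ⌊4690/2⌋ − ⌊4690/5⌋ − ⌊4690/13⌋ + ⌊4690/10⌋ + ⌊4690/26⌋ + ⌊4690/65⌋ − ⌊4690/130⌋ = 1732.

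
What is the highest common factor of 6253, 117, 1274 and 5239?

gcd(6253, 117): 6253 = 53·117 + 52; 117 = 2·52 + 13; 52 = 4·13 + 0 → 13
gcd(13, 1274): 1274 = 98·13 + 0 → 13
gcd(13, 5239): 5239 = 403·13 + 0 → 13

13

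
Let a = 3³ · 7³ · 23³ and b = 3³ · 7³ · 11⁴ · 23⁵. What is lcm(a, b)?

872705684709243

max exponent per prime: 3³ · 7³ · 11⁴ · 23⁵ = 872705684709243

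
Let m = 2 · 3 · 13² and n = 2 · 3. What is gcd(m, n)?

6

min exponent per shared prime: 2 · 3 = 6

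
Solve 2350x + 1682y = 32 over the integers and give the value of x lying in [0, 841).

554

Reduce mod 1682: 2350x ≡ 32 (mod 1682). With g = gcd(2350, 1682) = 2 dividing 32, divide through: 1175x ≡ 16 (mod 841).
Since gcd(1175, 841) = 1, x ≡ 16·(1175)⁻¹ ≡ 554 (mod 841). Smallest non-negative: 554.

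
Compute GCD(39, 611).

13

Euclid: 611 = 15·39 + 26; 39 = 1·26 + 13; 26 = 2·13 + 0. Last nonzero remainder: 13.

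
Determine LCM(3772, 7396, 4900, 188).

3772 = 2² · 23 · 41; 7396 = 2² · 43²; 4900 = 2² · 5² · 7²; 188 = 2² · 47
lcm takes max exponent of each prime: 2² · 5² · 7² · 23 · 41 · 43² · 47 = 401552692100

401552692100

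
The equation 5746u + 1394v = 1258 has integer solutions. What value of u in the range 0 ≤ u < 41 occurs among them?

gcd(5746, 1394) = 34 (Euclid: 5746 = 4·1394 + 170; 1394 = 8·170 + 34; 170 = 5·34 + 0), and 34 | 1258.
Extended Euclid: 5746·(-8) + 1394·(33) = 34. Scale by 37: u₀ = -296.
General solution u = u₀ + 41t; reducing mod 41 gives u = 32 (and v = -131).

32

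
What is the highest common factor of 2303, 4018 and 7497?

gcd(2303, 4018): 4018 = 1·2303 + 1715; 2303 = 1·1715 + 588; 1715 = 2·588 + 539; 588 = 1·539 + 49; 539 = 11·49 + 0 → 49
gcd(49, 7497): 7497 = 153·49 + 0 → 49

49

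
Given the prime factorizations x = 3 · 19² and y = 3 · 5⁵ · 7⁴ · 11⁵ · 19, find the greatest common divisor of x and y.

min exponent per shared prime: 3 · 19 = 57

57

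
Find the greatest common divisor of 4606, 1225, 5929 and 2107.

49

gcd(4606, 1225): 4606 = 3·1225 + 931; 1225 = 1·931 + 294; 931 = 3·294 + 49; 294 = 6·49 + 0 → 49
gcd(49, 5929): 5929 = 121·49 + 0 → 49
gcd(49, 2107): 2107 = 43·49 + 0 → 49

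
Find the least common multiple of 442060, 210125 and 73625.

352973858500

442060 = 2² · 5 · 23 · 31²; 210125 = 5³ · 41²; 73625 = 5³ · 19 · 31
lcm takes max exponent of each prime: 2² · 5³ · 19 · 23 · 31² · 41² = 352973858500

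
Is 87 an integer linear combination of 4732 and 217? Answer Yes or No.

By Bézout, 4732u − 217v = 87 has integer solutions iff gcd(4732, 217) | 87.
Euclid: 4732 = 21·217 + 175; 217 = 1·175 + 42; 175 = 4·42 + 7; 42 = 6·7 + 0. gcd = 7; 87 mod 7 = 3. No.

No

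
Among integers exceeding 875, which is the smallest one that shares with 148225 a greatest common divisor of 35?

148225 = 35·4235. Any x with gcd(x, 148225) = 35 is a multiple of 35, say 35s, with s coprime to 4235.
Need s > 875/35, so s ≥ 26. First s ≥ 26 with gcd(s, 4235) = 1 is s = 26. Thus x = 35·26 = 910.

910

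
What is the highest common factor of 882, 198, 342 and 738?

882 = 2 · 3² · 7²; 198 = 2 · 3² · 11; 342 = 2 · 3² · 19; 738 = 2 · 3² · 41
gcd takes min exponent of each prime: 2 · 3² = 18

18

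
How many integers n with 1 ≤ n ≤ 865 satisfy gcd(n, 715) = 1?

581

715 = 5·11·13. Inclusion–exclusion on these primes:
865 − ⌊865/5⌋ − ⌊865/11⌋ − ⌊865/13⌋ + ⌊865/55⌋ + ⌊865/65⌋ + ⌊865/143⌋ − ⌊865/715⌋ = 581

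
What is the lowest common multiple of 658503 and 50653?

33355152459

gcd first: 658503 = 13·50653 + 14; 50653 = 3618·14 + 1; 14 = 14·1 + 0 → gcd = 1
lcm = 658503·50653/gcd = 33355152459/1 = 33355152459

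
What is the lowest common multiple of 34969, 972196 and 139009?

56582779396

34969 = 11² · 17²; 972196 = 2² · 17² · 29²; 139009 = 13 · 17² · 37
lcm takes max exponent of each prime: 2² · 11² · 13 · 17² · 29² · 37 = 56582779396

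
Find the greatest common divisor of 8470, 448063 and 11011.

847

8470 = 2 · 5 · 7 · 11²; 448063 = 7 · 11² · 23²; 11011 = 7 · 11² · 13
gcd takes min exponent of each prime: 7 · 11² = 847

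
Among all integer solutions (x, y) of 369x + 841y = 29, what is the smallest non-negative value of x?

Euclid: 841 = 2·369 + 103; 369 = 3·103 + 60; 103 = 1·60 + 43; 60 = 1·43 + 17; 43 = 2·17 + 9; 17 = 1·9 + 8; 9 = 1·8 + 1; 8 = 8·1 + 0 → gcd = 1; 29 = 1·29.
Back-substitution yields 369·(-98) + 841·(43) = 1, so one solution is x = -98·29 = -2842, y = 43·29 = 1247.
Solutions in x differ by 841/1 = 841; the one in [0, 841) is -2842 mod 841 = 522.

522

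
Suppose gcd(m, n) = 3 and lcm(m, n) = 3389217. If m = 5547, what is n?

1833

Using mn = gcd(m,n)·lcm(m,n) = 3·3389217 = 10167651, we get n = 10167651/5547 = 1833.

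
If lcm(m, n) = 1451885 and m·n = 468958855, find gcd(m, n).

323

From gcd × lcm = mn: gcd = 468958855 / 1451885 = 323.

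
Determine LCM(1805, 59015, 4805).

1805 = 5 · 19²; 59015 = 5 · 11 · 29 · 37; 4805 = 5 · 31²
lcm takes max exponent of each prime: 5 · 11 · 19² · 29 · 31² · 37 = 20473542815

20473542815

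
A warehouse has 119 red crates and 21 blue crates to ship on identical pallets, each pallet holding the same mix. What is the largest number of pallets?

Euclid: 119 = 5·21 + 14; 21 = 1·14 + 7; 14 = 2·7 + 0. Last nonzero remainder: 7.

7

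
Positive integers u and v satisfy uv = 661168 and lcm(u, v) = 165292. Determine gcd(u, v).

4

From gcd × lcm = uv: gcd = 661168 / 165292 = 4.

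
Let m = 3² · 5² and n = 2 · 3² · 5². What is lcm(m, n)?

max exponent per prime: 2 · 3² · 5² = 450

450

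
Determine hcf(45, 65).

45 = 3² · 5
65 = 5 · 13
Common: 5 = 5

5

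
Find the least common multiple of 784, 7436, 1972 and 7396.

784 = 2⁴ · 7²; 7436 = 2² · 11 · 13²; 1972 = 2² · 17 · 29; 7396 = 2² · 43²
lcm takes max exponent of each prime: 2⁴ · 7² · 11 · 13² · 17 · 29 · 43² = 1328554218992

1328554218992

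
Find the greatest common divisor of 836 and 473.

11

Euclid: 836 = 1·473 + 363; 473 = 1·363 + 110; 363 = 3·110 + 33; 110 = 3·33 + 11; 33 = 3·11 + 0. Last nonzero remainder: 11.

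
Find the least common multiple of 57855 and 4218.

4281270

57855 = 3 · 5 · 7 · 19 · 29; 4218 = 2 · 3 · 19 · 37
max exponents: 2 · 3 · 5 · 7 · 19 · 29 · 37 = 4281270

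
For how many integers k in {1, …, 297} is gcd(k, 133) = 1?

242

Prime factors of 133: 7, 19. Count integers ≤ 297 divisible by none of them.
By inclusion–exclusion: 297 − ⌊297/7⌋ − ⌊297/19⌋ + ⌊297/133⌋ = 242.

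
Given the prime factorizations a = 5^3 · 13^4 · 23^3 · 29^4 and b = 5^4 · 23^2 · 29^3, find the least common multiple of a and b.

max exponent per prime: 5^4 · 13^4 · 23^3 · 29^4 = 153613337926904375

153613337926904375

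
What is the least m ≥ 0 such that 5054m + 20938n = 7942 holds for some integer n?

14

Reduce mod 20938: 5054m ≡ 7942 (mod 20938). With g = gcd(5054, 20938) = 722 dividing 7942, divide through: 7m ≡ 11 (mod 29).
Since gcd(7, 29) = 1, m ≡ 11·(7)⁻¹ ≡ 14 (mod 29). Smallest non-negative: 14.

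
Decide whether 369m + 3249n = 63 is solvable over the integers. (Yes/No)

Yes

By Bézout, 369m + 3249n = 63 has integer solutions iff gcd(369, 3249) | 63.
Euclid: 3249 = 8·369 + 297; 369 = 1·297 + 72; 297 = 4·72 + 9; 72 = 8·9 + 0. gcd = 9; 63 mod 9 = 0. Yes.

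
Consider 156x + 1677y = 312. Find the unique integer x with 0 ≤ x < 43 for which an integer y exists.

2

Reduce mod 1677: 156x ≡ 312 (mod 1677). With g = gcd(156, 1677) = 39 dividing 312, divide through: 4x ≡ 8 (mod 43).
Since gcd(4, 43) = 1, x ≡ 8·(4)⁻¹ ≡ 2 (mod 43). Smallest non-negative: 2.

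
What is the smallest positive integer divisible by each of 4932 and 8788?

10835604

gcd first: 8788 = 1·4932 + 3856; 4932 = 1·3856 + 1076; 3856 = 3·1076 + 628; 1076 = 1·628 + 448; 628 = 1·448 + 180; 448 = 2·180 + 88; 180 = 2·88 + 4; 88 = 22·4 + 0 → gcd = 4
lcm = 4932·8788/gcd = 43342416/4 = 10835604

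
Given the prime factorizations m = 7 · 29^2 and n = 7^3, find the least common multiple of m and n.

288463

max exponent per prime: 7^3 · 29^2 = 288463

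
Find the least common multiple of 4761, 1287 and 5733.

33360327

4761 = 3² · 23²; 1287 = 3² · 11 · 13; 5733 = 3² · 7² · 13
lcm takes max exponent of each prime: 3² · 7² · 11 · 13 · 23² = 33360327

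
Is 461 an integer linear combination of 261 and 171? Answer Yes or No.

By Bézout, 261x + 171y = 461 has integer solutions iff gcd(261, 171) | 461.
Euclid: 261 = 1·171 + 90; 171 = 1·90 + 81; 90 = 1·81 + 9; 81 = 9·9 + 0. gcd = 9; 461 mod 9 = 2. No.

No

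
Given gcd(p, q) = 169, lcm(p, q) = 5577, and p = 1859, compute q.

507

Using pq = gcd(p,q)·lcm(p,q) = 169·5577 = 942513, we get q = 942513/1859 = 507.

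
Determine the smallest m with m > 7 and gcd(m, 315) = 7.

14

315 = 7·45. Any m with gcd(m, 315) = 7 is a multiple of 7, say 7s, with s coprime to 45.
Need s > 7/7, so s ≥ 2. First s ≥ 2 with gcd(s, 45) = 1 is s = 2. Thus m = 7·2 = 14.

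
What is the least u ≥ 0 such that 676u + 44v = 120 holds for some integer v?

Reduce mod 44: 676u ≡ 120 (mod 44). With g = gcd(676, 44) = 4 dividing 120, divide through: 169u ≡ 30 (mod 11).
Since gcd(169, 11) = 1, u ≡ 30·(169)⁻¹ ≡ 2 (mod 11). Smallest non-negative: 2.

2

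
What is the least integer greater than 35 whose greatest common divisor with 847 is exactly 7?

42

847 = 7·121. Any k with gcd(k, 847) = 7 is a multiple of 7, say 7s, with s coprime to 121.
Need s > 35/7, so s ≥ 6. First s ≥ 6 with gcd(s, 121) = 1 is s = 6. Thus k = 7·6 = 42.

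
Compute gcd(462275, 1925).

275

462275 = 5² · 11 · 41²
1925 = 5² · 7 · 11
Common: 5² · 11 = 275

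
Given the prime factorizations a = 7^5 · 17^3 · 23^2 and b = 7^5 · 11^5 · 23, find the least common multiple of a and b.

max exponent per prime: 7^5 · 11^5 · 17^3 · 23^2 = 7034869768007389

7034869768007389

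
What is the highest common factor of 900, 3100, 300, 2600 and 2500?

100

900 = 2² · 3² · 5²; 3100 = 2² · 5² · 31; 300 = 2² · 3 · 5²; 2600 = 2³ · 5² · 13; 2500 = 2² · 5⁴
gcd takes min exponent of each prime: 2² · 5² = 100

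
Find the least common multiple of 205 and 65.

2665

205 = 5 · 41; 65 = 5 · 13
max exponents: 5 · 13 · 41 = 2665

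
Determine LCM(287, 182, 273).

22386

287 = 7 · 41; 182 = 2 · 7 · 13; 273 = 3 · 7 · 13
lcm takes max exponent of each prime: 2 · 3 · 7 · 13 · 41 = 22386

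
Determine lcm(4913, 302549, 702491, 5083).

83102338277569

4913 = 17³; 302549 = 13 · 17 · 37²; 702491 = 17 · 31² · 43; 5083 = 13 · 17 · 23
lcm takes max exponent of each prime: 13 · 17³ · 23 · 31² · 37² · 43 = 83102338277569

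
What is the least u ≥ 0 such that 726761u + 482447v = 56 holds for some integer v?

Euclid: 726761 = 1·482447 + 244314; 482447 = 1·244314 + 238133; 244314 = 1·238133 + 6181; 238133 = 38·6181 + 3255; 6181 = 1·3255 + 2926; 3255 = 1·2926 + 329; 2926 = 8·329 + 294; 329 = 1·294 + 35; 294 = 8·35 + 14; 35 = 2·14 + 7; 14 = 2·7 + 0 → gcd = 7; 56 = 7·8.
Back-substitution yields 726761·(-27865) + 482447·(41976) = 7, so one solution is u = -27865·8 = -222920, v = 41976·8 = 335808.
Solutions in u differ by 482447/7 = 68921; the one in [0, 68921) is -222920 mod 68921 = 52764.

52764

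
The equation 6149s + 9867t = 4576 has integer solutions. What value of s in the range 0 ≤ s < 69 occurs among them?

20

gcd(6149, 9867) = 143 (Euclid: 9867 = 1·6149 + 3718; 6149 = 1·3718 + 2431; 3718 = 1·2431 + 1287; 2431 = 1·1287 + 1144; 1287 = 1·1144 + 143; 1144 = 8·143 + 0), and 143 | 4576.
Extended Euclid: 6149·(-8) + 9867·(5) = 143. Scale by 32: s₀ = -256.
General solution s = s₀ + 69k; reducing mod 69 gives s = 20 (and t = -12).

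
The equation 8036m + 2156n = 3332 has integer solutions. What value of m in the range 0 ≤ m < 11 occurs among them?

gcd(8036, 2156) = 196 (Euclid: 8036 = 3·2156 + 1568; 2156 = 1·1568 + 588; 1568 = 2·588 + 392; 588 = 1·392 + 196; 392 = 2·196 + 0), and 196 | 3332.
Extended Euclid: 8036·(-4) + 2156·(15) = 196. Scale by 17: m₀ = -68.
General solution m = m₀ + 11t; reducing mod 11 gives m = 9 (and n = -32).

9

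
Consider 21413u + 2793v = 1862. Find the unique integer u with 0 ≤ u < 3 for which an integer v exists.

1

Euclid: 21413 = 7·2793 + 1862; 2793 = 1·1862 + 931; 1862 = 2·931 + 0 → gcd = 931; 1862 = 931·2.
Back-substitution yields 21413·(-1) + 2793·(8) = 931, so one solution is u = -1·2 = -2, v = 8·2 = 16.
Solutions in u differ by 2793/931 = 3; the one in [0, 3) is -2 mod 3 = 1.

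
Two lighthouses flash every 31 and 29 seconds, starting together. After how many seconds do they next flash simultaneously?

gcd first: 31 = 1·29 + 2; 29 = 14·2 + 1; 2 = 2·1 + 0 → gcd = 1
lcm = 31·29/gcd = 899/1 = 899

899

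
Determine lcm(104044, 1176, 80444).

87882013128

104044 = 2² · 19 · 37²; 1176 = 2³ · 3 · 7²; 80444 = 2² · 7 · 13² · 17
lcm takes max exponent of each prime: 2³ · 3 · 7² · 13² · 17 · 19 · 37² = 87882013128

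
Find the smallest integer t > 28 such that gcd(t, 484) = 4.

484 = 4·121. Any t with gcd(t, 484) = 4 is a multiple of 4, say 4s, with s coprime to 121.
Need s > 28/4, so s ≥ 8. First s ≥ 8 with gcd(s, 121) = 1 is s = 8. Thus t = 4·8 = 32.

32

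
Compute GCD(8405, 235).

5

8405 = 5 · 41²
235 = 5 · 47
Common: 5 = 5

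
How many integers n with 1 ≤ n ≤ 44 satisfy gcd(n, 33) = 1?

27

33 = 3·11. Inclusion–exclusion on these primes:
44 − ⌊44/3⌋ − ⌊44/11⌋ + ⌊44/33⌋ = 27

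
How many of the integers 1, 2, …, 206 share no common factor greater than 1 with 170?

77

Prime factors of 170: 2, 5, 17. Count integers ≤ 206 divisible by none of them.
By inclusion–exclusion: 206 − ⌊206/2⌋ − ⌊206/5⌋ − ⌊206/17⌋ + ⌊206/10⌋ + ⌊206/34⌋ + ⌊206/85⌋ − ⌊206/170⌋ = 77.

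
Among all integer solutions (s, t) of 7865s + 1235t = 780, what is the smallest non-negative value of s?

18

gcd(7865, 1235) = 65 (Euclid: 7865 = 6·1235 + 455; 1235 = 2·455 + 325; 455 = 1·325 + 130; 325 = 2·130 + 65; 130 = 2·65 + 0), and 65 | 780.
Extended Euclid: 7865·(-8) + 1235·(51) = 65. Scale by 12: s₀ = -96.
General solution s = s₀ + 19k; reducing mod 19 gives s = 18 (and t = -114).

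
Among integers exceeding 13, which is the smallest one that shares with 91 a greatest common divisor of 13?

26

91 = 13·7. Any x with gcd(x, 91) = 13 is a multiple of 13, say 13s, with s coprime to 7.
Need s > 13/13, so s ≥ 2. First s ≥ 2 with gcd(s, 7) = 1 is s = 2. Thus x = 13·2 = 26.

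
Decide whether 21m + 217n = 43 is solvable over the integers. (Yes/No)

gcd(21, 217): 217 = 10·21 + 7; 21 = 3·7 + 0 → 7
7 does not divide 43, so a solution does not exist.

No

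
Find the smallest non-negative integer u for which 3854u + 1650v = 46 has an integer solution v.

Euclid: 3854 = 2·1650 + 554; 1650 = 2·554 + 542; 554 = 1·542 + 12; 542 = 45·12 + 2; 12 = 6·2 + 0 → gcd = 2; 46 = 2·23.
Back-substitution yields 3854·(-137) + 1650·(320) = 2, so one solution is u = -137·23 = -3151, v = 320·23 = 7360.
Solutions in u differ by 1650/2 = 825; the one in [0, 825) is -3151 mod 825 = 149.

149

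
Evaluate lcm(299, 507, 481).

431457

299 = 13 · 23; 507 = 3 · 13²; 481 = 13 · 37
lcm takes max exponent of each prime: 3 · 13² · 23 · 37 = 431457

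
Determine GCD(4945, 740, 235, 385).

4945 = 5 · 23 · 43; 740 = 2² · 5 · 37; 235 = 5 · 47; 385 = 5 · 7 · 11
gcd takes min exponent of each prime: 5 = 5

5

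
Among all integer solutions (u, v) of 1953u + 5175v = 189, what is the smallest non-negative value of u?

Euclid: 5175 = 2·1953 + 1269; 1953 = 1·1269 + 684; 1269 = 1·684 + 585; 684 = 1·585 + 99; 585 = 5·99 + 90; 99 = 1·90 + 9; 90 = 10·9 + 0 → gcd = 9; 189 = 9·21.
Back-substitution yields 1953·(53) + 5175·(-20) = 9, so one solution is u = 53·21 = 1113, v = -20·21 = -420.
Solutions in u differ by 5175/9 = 575; the one in [0, 575) is 1113 mod 575 = 538.

538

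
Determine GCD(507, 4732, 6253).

169

507 = 3 · 13²; 4732 = 2² · 7 · 13²; 6253 = 13² · 37
gcd takes min exponent of each prime: 13² = 169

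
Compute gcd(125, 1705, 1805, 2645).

125 = 5³; 1705 = 5 · 11 · 31; 1805 = 5 · 19²; 2645 = 5 · 23²
gcd takes min exponent of each prime: 5 = 5

5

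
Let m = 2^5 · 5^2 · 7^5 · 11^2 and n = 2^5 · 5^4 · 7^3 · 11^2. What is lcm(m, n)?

max exponent per prime: 2^5 · 5^4 · 7^5 · 11^2 = 40672940000

40672940000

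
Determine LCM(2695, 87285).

2695 = 5 · 7² · 11; 87285 = 3 · 5 · 11 · 23²
max exponents: 3 · 5 · 7² · 11 · 23² = 4276965

4276965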